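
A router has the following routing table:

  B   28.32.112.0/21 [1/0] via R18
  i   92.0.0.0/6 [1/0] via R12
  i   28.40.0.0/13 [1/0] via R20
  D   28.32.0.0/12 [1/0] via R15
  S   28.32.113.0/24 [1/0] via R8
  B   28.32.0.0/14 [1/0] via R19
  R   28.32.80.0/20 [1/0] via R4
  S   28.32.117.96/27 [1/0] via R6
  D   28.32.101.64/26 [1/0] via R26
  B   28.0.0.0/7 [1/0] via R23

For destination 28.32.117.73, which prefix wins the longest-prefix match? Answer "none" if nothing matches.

28.32.112.0/21

Entries matching 28.32.117.73:
  28.0.0.0/7 (28.0.0.0 - 29.255.255.255)
  28.32.0.0/12 (28.32.0.0 - 28.47.255.255)
  28.32.0.0/14 (28.32.0.0 - 28.35.255.255)
  28.32.112.0/21 (28.32.112.0 - 28.32.119.255)
Most specific is 28.32.112.0/21.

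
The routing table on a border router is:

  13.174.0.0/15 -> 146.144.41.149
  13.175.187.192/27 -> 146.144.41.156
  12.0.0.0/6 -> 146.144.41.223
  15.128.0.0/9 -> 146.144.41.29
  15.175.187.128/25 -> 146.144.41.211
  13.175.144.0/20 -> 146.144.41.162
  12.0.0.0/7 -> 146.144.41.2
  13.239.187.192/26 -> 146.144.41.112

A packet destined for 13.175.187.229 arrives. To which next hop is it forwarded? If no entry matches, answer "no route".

Routes whose prefix contains 13.175.187.229:
  12.0.0.0/6 (12.0.0.0 - 15.255.255.255) -> 146.144.41.223
  12.0.0.0/7 (12.0.0.0 - 13.255.255.255) -> 146.144.41.2
  13.174.0.0/15 (13.174.0.0 - 13.175.255.255) -> 146.144.41.149
More-specific entries that do NOT match:
  13.175.187.192/27 (13.175.187.192 - 13.175.187.223) does not contain 13.175.187.229
  13.239.187.192/26 (13.239.187.192 - 13.239.187.255) does not contain 13.175.187.229
  15.175.187.128/25 (15.175.187.128 - 15.175.187.255) does not contain 13.175.187.229
  13.175.144.0/20 (13.175.144.0 - 13.175.159.255) does not contain 13.175.187.229
Longest matching prefix is /15 -> next hop 146.144.41.149.

146.144.41.149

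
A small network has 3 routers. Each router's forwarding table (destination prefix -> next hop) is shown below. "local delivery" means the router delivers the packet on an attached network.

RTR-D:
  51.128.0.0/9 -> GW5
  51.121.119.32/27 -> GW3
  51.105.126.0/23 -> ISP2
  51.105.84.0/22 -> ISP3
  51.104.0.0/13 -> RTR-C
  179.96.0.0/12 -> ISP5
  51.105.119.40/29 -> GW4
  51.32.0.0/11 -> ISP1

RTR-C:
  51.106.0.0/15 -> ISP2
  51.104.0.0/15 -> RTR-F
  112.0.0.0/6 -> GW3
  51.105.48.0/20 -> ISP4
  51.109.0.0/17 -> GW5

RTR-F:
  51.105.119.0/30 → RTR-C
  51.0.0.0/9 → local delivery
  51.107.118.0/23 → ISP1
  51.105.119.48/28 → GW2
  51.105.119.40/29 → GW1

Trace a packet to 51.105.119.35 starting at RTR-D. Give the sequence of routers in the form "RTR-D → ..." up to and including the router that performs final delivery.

RTR-D → RTR-C → RTR-F

At RTR-D: longest match for 51.105.119.35 is 51.104.0.0/13 -> RTR-C
At RTR-C: longest match for 51.105.119.35 is 51.104.0.0/15 -> RTR-F
At RTR-F: longest match for 51.105.119.35 is 51.0.0.0/9 -> local delivery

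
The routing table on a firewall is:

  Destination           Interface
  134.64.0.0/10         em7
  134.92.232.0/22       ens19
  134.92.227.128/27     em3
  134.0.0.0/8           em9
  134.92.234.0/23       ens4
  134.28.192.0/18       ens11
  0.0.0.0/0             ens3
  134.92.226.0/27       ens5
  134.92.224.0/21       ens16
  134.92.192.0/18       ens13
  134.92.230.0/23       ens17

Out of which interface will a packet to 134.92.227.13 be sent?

ens16

Routes whose prefix contains 134.92.227.13:
  0.0.0.0/0 (default, matches everything) -> ens3
  134.0.0.0/8 (134.0.0.0 - 134.255.255.255) -> em9
  134.64.0.0/10 (134.64.0.0 - 134.127.255.255) -> em7
  134.92.192.0/18 (134.92.192.0 - 134.92.255.255) -> ens13
  134.92.224.0/21 (134.92.224.0 - 134.92.231.255) -> ens16
More-specific entries that do NOT match:
  134.92.227.128/27 (134.92.227.128 - 134.92.227.159) does not contain 134.92.227.13
  134.92.226.0/27 (134.92.226.0 - 134.92.226.31) does not contain 134.92.227.13
  134.92.234.0/23 (134.92.234.0 - 134.92.235.255) does not contain 134.92.227.13
  134.92.230.0/23 (134.92.230.0 - 134.92.231.255) does not contain 134.92.227.13
  134.92.232.0/22 (134.92.232.0 - 134.92.235.255) does not contain 134.92.227.13
Longest matching prefix is /21 -> interface ens16.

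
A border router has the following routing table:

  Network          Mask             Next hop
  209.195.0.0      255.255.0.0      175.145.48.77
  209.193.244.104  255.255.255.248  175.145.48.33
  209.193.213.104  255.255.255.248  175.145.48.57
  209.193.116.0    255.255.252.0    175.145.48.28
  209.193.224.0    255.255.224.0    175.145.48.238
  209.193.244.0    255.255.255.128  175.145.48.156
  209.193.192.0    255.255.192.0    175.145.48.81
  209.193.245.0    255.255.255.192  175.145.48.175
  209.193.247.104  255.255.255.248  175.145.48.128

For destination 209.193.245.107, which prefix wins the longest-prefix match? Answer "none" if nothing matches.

Entries matching 209.193.245.107:
  209.193.192.0/18 (209.193.192.0 - 209.193.255.255)
  209.193.224.0/19 (209.193.224.0 - 209.193.255.255)
Most specific is 209.193.224.0/19.

209.193.224.0/19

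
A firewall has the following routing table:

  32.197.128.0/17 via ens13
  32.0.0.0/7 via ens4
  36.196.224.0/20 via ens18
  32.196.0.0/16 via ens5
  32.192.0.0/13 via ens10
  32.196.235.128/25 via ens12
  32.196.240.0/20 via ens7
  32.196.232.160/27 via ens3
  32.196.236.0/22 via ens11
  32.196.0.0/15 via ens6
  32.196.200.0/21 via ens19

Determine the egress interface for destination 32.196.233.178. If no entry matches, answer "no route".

ens5

Routes whose prefix contains 32.196.233.178:
  32.0.0.0/7 (32.0.0.0 - 33.255.255.255) -> ens4
  32.192.0.0/13 (32.192.0.0 - 32.199.255.255) -> ens10
  32.196.0.0/15 (32.196.0.0 - 32.197.255.255) -> ens6
  32.196.0.0/16 (32.196.0.0 - 32.196.255.255) -> ens5
More-specific entries that do NOT match:
  32.196.232.160/27 (32.196.232.160 - 32.196.232.191) does not contain 32.196.233.178
  32.196.235.128/25 (32.196.235.128 - 32.196.235.255) does not contain 32.196.233.178
  32.196.236.0/22 (32.196.236.0 - 32.196.239.255) does not contain 32.196.233.178
  32.196.200.0/21 (32.196.200.0 - 32.196.207.255) does not contain 32.196.233.178
  36.196.224.0/20 (36.196.224.0 - 36.196.239.255) does not contain 32.196.233.178
  32.196.240.0/20 (32.196.240.0 - 32.196.255.255) does not contain 32.196.233.178
  32.197.128.0/17 (32.197.128.0 - 32.197.255.255) does not contain 32.196.233.178
Longest matching prefix is /16 -> interface ens5.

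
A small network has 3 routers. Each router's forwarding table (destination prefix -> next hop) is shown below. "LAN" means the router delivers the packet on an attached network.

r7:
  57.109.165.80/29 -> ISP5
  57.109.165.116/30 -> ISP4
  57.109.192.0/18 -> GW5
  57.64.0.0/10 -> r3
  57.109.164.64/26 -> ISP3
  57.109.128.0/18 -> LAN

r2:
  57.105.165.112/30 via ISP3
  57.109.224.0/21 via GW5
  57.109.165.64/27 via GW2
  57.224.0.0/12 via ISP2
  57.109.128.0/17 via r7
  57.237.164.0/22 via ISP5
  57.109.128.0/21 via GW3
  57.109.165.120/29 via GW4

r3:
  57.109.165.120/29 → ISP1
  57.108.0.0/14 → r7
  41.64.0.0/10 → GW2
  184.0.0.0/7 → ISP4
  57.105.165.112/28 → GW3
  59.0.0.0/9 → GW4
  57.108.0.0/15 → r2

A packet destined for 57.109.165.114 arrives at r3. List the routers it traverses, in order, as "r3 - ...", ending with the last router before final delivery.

r3 - r2 - r7

At r3: longest match for 57.109.165.114 is 57.108.0.0/15 -> r2
At r2: longest match for 57.109.165.114 is 57.109.128.0/17 -> r7
At r7: longest match for 57.109.165.114 is 57.109.128.0/18 -> LAN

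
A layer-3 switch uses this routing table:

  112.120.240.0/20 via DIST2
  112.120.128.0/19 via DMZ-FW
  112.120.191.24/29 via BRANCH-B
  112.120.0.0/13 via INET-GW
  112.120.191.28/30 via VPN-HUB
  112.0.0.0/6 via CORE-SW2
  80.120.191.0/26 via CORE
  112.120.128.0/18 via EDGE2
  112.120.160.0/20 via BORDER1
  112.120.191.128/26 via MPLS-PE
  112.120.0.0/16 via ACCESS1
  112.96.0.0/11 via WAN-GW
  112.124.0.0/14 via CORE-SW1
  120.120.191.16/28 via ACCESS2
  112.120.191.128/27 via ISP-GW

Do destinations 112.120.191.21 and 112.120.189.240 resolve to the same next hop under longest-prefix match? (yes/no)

yes

112.120.191.21: longest match 112.120.128.0/18 -> EDGE2
112.120.189.240: longest match 112.120.128.0/18 -> EDGE2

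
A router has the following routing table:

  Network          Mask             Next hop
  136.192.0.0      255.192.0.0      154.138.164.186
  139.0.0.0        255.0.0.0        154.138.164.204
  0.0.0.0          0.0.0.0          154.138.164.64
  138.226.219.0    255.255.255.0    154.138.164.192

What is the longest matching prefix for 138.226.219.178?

Entries matching 138.226.219.178:
  0.0.0.0/0 (default, matches everything)
  138.226.219.0/24 (138.226.219.0 - 138.226.219.255)
Most specific is 138.226.219.0/24.

138.226.219.0/24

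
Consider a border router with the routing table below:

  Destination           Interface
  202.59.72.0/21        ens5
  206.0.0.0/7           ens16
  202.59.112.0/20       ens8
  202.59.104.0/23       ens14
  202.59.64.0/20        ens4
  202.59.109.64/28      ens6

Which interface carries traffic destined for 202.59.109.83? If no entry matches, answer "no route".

No entry's prefix contains 202.59.109.83; there is no default route.

no route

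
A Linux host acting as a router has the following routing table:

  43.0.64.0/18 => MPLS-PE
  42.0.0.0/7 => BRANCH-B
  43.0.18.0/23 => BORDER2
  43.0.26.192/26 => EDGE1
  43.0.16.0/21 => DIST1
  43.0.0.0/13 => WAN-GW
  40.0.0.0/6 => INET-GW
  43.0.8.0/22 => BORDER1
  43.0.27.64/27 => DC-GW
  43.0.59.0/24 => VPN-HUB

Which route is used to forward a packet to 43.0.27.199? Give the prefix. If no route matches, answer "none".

Entries matching 43.0.27.199:
  40.0.0.0/6 (40.0.0.0 - 43.255.255.255)
  42.0.0.0/7 (42.0.0.0 - 43.255.255.255)
  43.0.0.0/13 (43.0.0.0 - 43.7.255.255)
Most specific is 43.0.0.0/13.

43.0.0.0/13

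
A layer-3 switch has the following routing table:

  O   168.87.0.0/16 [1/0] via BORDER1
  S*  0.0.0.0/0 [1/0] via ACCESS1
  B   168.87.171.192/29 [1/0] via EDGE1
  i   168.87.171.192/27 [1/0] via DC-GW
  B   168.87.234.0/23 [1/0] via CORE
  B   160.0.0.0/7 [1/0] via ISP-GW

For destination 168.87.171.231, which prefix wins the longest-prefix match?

Entries matching 168.87.171.231:
  0.0.0.0/0 (default, matches everything)
  168.87.0.0/16 (168.87.0.0 - 168.87.255.255)
Most specific is 168.87.0.0/16.

168.87.0.0/16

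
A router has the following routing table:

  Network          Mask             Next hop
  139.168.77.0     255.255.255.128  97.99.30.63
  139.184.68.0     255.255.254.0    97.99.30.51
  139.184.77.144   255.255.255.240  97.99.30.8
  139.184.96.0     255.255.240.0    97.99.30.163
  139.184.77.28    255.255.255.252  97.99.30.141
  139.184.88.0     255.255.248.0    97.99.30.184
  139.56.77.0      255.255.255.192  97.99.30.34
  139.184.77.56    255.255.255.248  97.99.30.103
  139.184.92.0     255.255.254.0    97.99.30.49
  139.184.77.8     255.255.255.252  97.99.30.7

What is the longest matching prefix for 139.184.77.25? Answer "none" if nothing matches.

139.184.77.25 is outside every listed prefix and there is no default route.

none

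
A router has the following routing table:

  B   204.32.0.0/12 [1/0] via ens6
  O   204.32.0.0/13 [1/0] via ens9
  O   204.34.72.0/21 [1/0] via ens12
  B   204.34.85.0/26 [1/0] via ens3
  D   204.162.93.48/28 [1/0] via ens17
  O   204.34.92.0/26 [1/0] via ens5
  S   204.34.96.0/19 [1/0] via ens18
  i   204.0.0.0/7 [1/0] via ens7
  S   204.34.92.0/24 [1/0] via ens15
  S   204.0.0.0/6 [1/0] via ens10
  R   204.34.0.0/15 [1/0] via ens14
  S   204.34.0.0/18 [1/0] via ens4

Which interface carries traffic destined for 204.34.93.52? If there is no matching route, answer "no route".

Routes whose prefix contains 204.34.93.52:
  204.0.0.0/6 (204.0.0.0 - 207.255.255.255) -> ens10
  204.0.0.0/7 (204.0.0.0 - 205.255.255.255) -> ens7
  204.32.0.0/12 (204.32.0.0 - 204.47.255.255) -> ens6
  204.32.0.0/13 (204.32.0.0 - 204.39.255.255) -> ens9
  204.34.0.0/15 (204.34.0.0 - 204.35.255.255) -> ens14
More-specific entries that do NOT match:
  204.162.93.48/28 (204.162.93.48 - 204.162.93.63) does not contain 204.34.93.52
  204.34.85.0/26 (204.34.85.0 - 204.34.85.63) does not contain 204.34.93.52
  204.34.92.0/26 (204.34.92.0 - 204.34.92.63) does not contain 204.34.93.52
  204.34.92.0/24 (204.34.92.0 - 204.34.92.255) does not contain 204.34.93.52
  204.34.72.0/21 (204.34.72.0 - 204.34.79.255) does not contain 204.34.93.52
  204.34.96.0/19 (204.34.96.0 - 204.34.127.255) does not contain 204.34.93.52
  204.34.0.0/18 (204.34.0.0 - 204.34.63.255) does not contain 204.34.93.52
Longest matching prefix is /15 -> interface ens14.

ens14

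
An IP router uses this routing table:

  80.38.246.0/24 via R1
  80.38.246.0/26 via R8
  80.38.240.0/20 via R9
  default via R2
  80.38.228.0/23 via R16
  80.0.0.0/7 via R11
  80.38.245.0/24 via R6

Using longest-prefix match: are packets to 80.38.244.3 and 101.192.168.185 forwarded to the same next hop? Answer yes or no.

no

80.38.244.3: longest match 80.38.240.0/20 -> R9
101.192.168.185: longest match 0.0.0.0/0 -> R2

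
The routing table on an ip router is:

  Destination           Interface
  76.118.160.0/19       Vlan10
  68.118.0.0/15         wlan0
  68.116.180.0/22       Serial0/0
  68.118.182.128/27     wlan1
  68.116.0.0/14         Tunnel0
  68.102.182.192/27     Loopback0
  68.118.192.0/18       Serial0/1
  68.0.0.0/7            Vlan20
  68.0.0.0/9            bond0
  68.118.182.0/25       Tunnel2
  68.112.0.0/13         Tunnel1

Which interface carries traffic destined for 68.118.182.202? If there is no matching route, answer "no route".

wlan0

Routes whose prefix contains 68.118.182.202:
  68.0.0.0/7 (68.0.0.0 - 69.255.255.255) -> Vlan20
  68.0.0.0/9 (68.0.0.0 - 68.127.255.255) -> bond0
  68.112.0.0/13 (68.112.0.0 - 68.119.255.255) -> Tunnel1
  68.116.0.0/14 (68.116.0.0 - 68.119.255.255) -> Tunnel0
  68.118.0.0/15 (68.118.0.0 - 68.119.255.255) -> wlan0
More-specific entries that do NOT match:
  68.118.182.128/27 (68.118.182.128 - 68.118.182.159) does not contain 68.118.182.202
  68.102.182.192/27 (68.102.182.192 - 68.102.182.223) does not contain 68.118.182.202
  68.118.182.0/25 (68.118.182.0 - 68.118.182.127) does not contain 68.118.182.202
  68.116.180.0/22 (68.116.180.0 - 68.116.183.255) does not contain 68.118.182.202
  76.118.160.0/19 (76.118.160.0 - 76.118.191.255) does not contain 68.118.182.202
  68.118.192.0/18 (68.118.192.0 - 68.118.255.255) does not contain 68.118.182.202
Longest matching prefix is /15 -> interface wlan0.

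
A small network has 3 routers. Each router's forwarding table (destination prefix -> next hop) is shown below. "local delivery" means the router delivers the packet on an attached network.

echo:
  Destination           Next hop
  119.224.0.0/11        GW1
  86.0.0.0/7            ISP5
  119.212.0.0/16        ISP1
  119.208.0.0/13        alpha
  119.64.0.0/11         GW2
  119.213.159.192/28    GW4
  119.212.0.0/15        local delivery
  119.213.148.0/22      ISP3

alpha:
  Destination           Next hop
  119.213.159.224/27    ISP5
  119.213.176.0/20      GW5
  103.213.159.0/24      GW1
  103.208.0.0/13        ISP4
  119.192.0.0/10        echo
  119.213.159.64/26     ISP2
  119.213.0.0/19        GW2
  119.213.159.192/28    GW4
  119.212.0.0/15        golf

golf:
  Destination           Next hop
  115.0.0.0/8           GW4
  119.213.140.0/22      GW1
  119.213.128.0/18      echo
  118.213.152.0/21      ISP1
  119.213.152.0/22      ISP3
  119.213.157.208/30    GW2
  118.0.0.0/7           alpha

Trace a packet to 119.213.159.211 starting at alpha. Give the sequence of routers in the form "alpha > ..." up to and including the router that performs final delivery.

At alpha: longest match for 119.213.159.211 is 119.212.0.0/15 -> golf
At golf: longest match for 119.213.159.211 is 119.213.128.0/18 -> echo
At echo: longest match for 119.213.159.211 is 119.212.0.0/15 -> local delivery

alpha > golf > echo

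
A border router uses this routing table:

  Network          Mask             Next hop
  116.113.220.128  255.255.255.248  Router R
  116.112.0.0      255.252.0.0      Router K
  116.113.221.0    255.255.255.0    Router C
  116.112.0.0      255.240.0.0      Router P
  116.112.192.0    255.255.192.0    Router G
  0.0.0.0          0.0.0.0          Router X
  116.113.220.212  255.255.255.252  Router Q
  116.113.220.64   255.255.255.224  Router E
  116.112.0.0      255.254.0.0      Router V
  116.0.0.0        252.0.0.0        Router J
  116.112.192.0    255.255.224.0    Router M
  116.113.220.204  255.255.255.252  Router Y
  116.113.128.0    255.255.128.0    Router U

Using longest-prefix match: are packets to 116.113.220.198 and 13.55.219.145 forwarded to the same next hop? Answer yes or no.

116.113.220.198: longest match 116.113.128.0/17 -> Router U
13.55.219.145: longest match 0.0.0.0/0 -> Router X

no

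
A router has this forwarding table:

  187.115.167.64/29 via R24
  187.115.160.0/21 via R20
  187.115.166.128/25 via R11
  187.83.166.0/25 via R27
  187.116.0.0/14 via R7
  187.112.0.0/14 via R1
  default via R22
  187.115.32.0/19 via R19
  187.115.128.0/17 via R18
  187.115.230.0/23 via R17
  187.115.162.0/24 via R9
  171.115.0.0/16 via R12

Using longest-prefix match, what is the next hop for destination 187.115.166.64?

R20

Routes whose prefix contains 187.115.166.64:
  0.0.0.0/0 (default, matches everything) -> R22
  187.112.0.0/14 (187.112.0.0 - 187.115.255.255) -> R1
  187.115.128.0/17 (187.115.128.0 - 187.115.255.255) -> R18
  187.115.160.0/21 (187.115.160.0 - 187.115.167.255) -> R20
More-specific entries that do NOT match:
  187.115.167.64/29 (187.115.167.64 - 187.115.167.71) does not contain 187.115.166.64
  187.115.166.128/25 (187.115.166.128 - 187.115.166.255) does not contain 187.115.166.64
  187.83.166.0/25 (187.83.166.0 - 187.83.166.127) does not contain 187.115.166.64
  187.115.162.0/24 (187.115.162.0 - 187.115.162.255) does not contain 187.115.166.64
  187.115.230.0/23 (187.115.230.0 - 187.115.231.255) does not contain 187.115.166.64
Longest matching prefix is /21 -> next hop R20.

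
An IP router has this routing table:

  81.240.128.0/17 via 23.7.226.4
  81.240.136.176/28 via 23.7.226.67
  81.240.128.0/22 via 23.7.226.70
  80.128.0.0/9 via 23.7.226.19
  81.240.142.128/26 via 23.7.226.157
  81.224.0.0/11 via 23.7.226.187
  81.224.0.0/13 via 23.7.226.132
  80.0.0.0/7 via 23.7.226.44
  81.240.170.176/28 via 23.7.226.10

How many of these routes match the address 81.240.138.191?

Prefixes containing 81.240.138.191:
  80.0.0.0/7 (80.0.0.0 - 81.255.255.255)
  81.224.0.0/11 (81.224.0.0 - 81.255.255.255)
  81.240.128.0/17 (81.240.128.0 - 81.240.255.255)
Total matching entries: 3.

3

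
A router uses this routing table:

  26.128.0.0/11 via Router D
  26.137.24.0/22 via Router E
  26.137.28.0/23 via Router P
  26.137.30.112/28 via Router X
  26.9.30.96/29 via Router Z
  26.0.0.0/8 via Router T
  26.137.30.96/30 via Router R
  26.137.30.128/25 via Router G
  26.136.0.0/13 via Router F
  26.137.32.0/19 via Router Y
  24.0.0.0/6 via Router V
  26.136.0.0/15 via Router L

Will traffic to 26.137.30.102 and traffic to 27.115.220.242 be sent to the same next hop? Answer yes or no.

no

26.137.30.102: longest match 26.136.0.0/15 -> Router L
27.115.220.242: longest match 24.0.0.0/6 -> Router V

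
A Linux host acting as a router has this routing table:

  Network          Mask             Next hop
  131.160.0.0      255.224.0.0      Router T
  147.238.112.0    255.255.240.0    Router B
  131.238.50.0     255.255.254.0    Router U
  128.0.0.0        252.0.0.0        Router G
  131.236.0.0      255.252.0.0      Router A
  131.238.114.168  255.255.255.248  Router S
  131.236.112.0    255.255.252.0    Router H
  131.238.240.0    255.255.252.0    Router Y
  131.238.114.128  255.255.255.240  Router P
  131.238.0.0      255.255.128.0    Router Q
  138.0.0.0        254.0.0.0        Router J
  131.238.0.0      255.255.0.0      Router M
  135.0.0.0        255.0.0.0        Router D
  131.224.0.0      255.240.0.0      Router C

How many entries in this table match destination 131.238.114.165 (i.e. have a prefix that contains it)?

Prefixes containing 131.238.114.165:
  128.0.0.0/6 (128.0.0.0 - 131.255.255.255)
  131.224.0.0/12 (131.224.0.0 - 131.239.255.255)
  131.236.0.0/14 (131.236.0.0 - 131.239.255.255)
  131.238.0.0/16 (131.238.0.0 - 131.238.255.255)
  131.238.0.0/17 (131.238.0.0 - 131.238.127.255)
Total matching entries: 5.

5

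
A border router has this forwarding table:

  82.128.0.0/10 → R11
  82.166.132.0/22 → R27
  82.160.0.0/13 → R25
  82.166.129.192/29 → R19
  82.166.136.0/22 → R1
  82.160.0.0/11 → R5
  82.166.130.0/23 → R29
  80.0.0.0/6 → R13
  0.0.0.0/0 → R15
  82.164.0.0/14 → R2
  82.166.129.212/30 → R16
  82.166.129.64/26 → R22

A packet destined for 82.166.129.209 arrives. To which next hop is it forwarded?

Routes whose prefix contains 82.166.129.209:
  0.0.0.0/0 (default, matches everything) -> R15
  80.0.0.0/6 (80.0.0.0 - 83.255.255.255) -> R13
  82.128.0.0/10 (82.128.0.0 - 82.191.255.255) -> R11
  82.160.0.0/11 (82.160.0.0 - 82.191.255.255) -> R5
  82.160.0.0/13 (82.160.0.0 - 82.167.255.255) -> R25
  82.164.0.0/14 (82.164.0.0 - 82.167.255.255) -> R2
More-specific entries that do NOT match:
  82.166.129.212/30 (82.166.129.212 - 82.166.129.215) does not contain 82.166.129.209
  82.166.129.192/29 (82.166.129.192 - 82.166.129.199) does not contain 82.166.129.209
  82.166.129.64/26 (82.166.129.64 - 82.166.129.127) does not contain 82.166.129.209
  82.166.130.0/23 (82.166.130.0 - 82.166.131.255) does not contain 82.166.129.209
  82.166.132.0/22 (82.166.132.0 - 82.166.135.255) does not contain 82.166.129.209
  82.166.136.0/22 (82.166.136.0 - 82.166.139.255) does not contain 82.166.129.209
Longest matching prefix is /14 -> next hop R2.

R2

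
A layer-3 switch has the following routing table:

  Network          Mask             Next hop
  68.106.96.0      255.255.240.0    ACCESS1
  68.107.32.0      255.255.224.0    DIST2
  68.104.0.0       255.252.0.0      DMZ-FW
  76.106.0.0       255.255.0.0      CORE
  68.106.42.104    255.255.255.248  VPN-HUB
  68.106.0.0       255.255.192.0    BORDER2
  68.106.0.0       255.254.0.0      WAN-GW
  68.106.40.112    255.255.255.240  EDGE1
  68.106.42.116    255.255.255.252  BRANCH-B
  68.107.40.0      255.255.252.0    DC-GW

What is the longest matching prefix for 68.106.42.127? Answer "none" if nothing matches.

68.106.0.0/18

Entries matching 68.106.42.127:
  68.104.0.0/14 (68.104.0.0 - 68.107.255.255)
  68.106.0.0/15 (68.106.0.0 - 68.107.255.255)
  68.106.0.0/18 (68.106.0.0 - 68.106.63.255)
Most specific is 68.106.0.0/18.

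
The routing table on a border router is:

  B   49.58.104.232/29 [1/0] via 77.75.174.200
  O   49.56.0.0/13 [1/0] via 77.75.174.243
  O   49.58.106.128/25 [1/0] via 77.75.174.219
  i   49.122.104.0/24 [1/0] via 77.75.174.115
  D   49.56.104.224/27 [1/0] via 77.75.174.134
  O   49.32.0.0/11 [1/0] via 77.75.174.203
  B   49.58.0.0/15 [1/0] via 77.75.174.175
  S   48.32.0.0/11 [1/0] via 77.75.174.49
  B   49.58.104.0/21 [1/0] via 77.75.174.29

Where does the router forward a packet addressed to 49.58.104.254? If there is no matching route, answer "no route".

Routes whose prefix contains 49.58.104.254:
  49.32.0.0/11 (49.32.0.0 - 49.63.255.255) -> 77.75.174.203
  49.56.0.0/13 (49.56.0.0 - 49.63.255.255) -> 77.75.174.243
  49.58.0.0/15 (49.58.0.0 - 49.59.255.255) -> 77.75.174.175
  49.58.104.0/21 (49.58.104.0 - 49.58.111.255) -> 77.75.174.29
More-specific entries that do NOT match:
  49.58.104.232/29 (49.58.104.232 - 49.58.104.239) does not contain 49.58.104.254
  49.56.104.224/27 (49.56.104.224 - 49.56.104.255) does not contain 49.58.104.254
  49.58.106.128/25 (49.58.106.128 - 49.58.106.255) does not contain 49.58.104.254
  49.122.104.0/24 (49.122.104.0 - 49.122.104.255) does not contain 49.58.104.254
Longest matching prefix is /21 -> next hop 77.75.174.29.

77.75.174.29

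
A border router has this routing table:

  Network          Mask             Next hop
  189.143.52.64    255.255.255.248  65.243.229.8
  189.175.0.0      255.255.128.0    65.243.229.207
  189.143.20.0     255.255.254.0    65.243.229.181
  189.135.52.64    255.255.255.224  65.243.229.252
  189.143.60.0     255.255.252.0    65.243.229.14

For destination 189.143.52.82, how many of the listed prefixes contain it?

0

No listed prefix contains 189.143.52.82.
Total matching entries: 0.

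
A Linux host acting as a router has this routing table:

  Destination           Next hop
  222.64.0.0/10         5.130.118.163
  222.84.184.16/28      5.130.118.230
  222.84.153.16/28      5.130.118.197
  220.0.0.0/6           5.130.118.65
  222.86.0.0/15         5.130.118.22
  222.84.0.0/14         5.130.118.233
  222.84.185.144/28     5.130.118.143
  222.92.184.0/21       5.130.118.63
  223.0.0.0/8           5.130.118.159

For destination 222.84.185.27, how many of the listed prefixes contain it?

Prefixes containing 222.84.185.27:
  220.0.0.0/6 (220.0.0.0 - 223.255.255.255)
  222.64.0.0/10 (222.64.0.0 - 222.127.255.255)
  222.84.0.0/14 (222.84.0.0 - 222.87.255.255)
Total matching entries: 3.

3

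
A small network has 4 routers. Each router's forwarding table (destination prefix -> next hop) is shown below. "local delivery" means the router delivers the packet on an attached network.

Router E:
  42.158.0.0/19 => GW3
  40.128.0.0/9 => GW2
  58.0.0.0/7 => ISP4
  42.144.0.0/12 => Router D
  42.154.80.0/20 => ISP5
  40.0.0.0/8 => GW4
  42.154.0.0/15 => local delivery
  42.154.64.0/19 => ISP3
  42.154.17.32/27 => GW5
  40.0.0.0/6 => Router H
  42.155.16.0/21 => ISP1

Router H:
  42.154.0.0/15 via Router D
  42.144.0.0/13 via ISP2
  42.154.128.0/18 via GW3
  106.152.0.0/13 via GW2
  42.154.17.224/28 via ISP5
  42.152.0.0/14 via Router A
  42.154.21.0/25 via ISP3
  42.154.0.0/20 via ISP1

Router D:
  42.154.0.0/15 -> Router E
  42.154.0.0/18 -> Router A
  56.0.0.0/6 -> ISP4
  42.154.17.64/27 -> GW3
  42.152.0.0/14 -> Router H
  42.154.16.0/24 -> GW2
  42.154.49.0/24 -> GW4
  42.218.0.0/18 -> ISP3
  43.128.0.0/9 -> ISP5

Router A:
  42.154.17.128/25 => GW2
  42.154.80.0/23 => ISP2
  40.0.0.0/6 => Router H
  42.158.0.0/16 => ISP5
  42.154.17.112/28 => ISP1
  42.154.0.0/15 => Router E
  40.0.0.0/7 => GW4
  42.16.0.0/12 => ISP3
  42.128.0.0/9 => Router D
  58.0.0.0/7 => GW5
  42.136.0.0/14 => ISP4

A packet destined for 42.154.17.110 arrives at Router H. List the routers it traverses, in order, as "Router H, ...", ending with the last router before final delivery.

Router H, Router D, Router A, Router E

At Router H: longest match for 42.154.17.110 is 42.154.0.0/15 -> Router D
At Router D: longest match for 42.154.17.110 is 42.154.0.0/18 -> Router A
At Router A: longest match for 42.154.17.110 is 42.154.0.0/15 -> Router E
At Router E: longest match for 42.154.17.110 is 42.154.0.0/15 -> local delivery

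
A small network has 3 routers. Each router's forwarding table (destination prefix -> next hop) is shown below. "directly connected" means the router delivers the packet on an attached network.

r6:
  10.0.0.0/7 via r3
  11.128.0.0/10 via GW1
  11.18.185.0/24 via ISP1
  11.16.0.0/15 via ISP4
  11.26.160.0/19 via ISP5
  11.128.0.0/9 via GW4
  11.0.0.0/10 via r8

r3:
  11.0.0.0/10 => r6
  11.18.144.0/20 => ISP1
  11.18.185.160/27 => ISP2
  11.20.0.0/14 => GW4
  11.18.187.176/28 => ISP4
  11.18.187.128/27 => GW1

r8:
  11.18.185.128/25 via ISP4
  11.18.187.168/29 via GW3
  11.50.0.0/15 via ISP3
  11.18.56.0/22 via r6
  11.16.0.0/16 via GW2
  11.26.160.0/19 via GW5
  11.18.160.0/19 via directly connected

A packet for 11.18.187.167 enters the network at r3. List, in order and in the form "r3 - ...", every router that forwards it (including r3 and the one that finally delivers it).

r3 - r6 - r8

At r3: longest match for 11.18.187.167 is 11.0.0.0/10 -> r6
At r6: longest match for 11.18.187.167 is 11.0.0.0/10 -> r8
At r8: longest match for 11.18.187.167 is 11.18.160.0/19 -> directly connected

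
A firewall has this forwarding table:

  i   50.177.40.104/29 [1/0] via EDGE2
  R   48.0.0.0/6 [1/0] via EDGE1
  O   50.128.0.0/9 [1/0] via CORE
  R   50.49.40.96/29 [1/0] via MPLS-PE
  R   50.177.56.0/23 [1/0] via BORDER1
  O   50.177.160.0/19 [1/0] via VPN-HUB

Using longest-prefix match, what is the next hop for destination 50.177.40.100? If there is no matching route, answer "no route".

Routes whose prefix contains 50.177.40.100:
  48.0.0.0/6 (48.0.0.0 - 51.255.255.255) -> EDGE1
  50.128.0.0/9 (50.128.0.0 - 50.255.255.255) -> CORE
More-specific entries that do NOT match:
  50.177.40.104/29 (50.177.40.104 - 50.177.40.111) does not contain 50.177.40.100
  50.49.40.96/29 (50.49.40.96 - 50.49.40.103) does not contain 50.177.40.100
  50.177.56.0/23 (50.177.56.0 - 50.177.57.255) does not contain 50.177.40.100
  50.177.160.0/19 (50.177.160.0 - 50.177.191.255) does not contain 50.177.40.100
Longest matching prefix is /9 -> next hop CORE.

CORE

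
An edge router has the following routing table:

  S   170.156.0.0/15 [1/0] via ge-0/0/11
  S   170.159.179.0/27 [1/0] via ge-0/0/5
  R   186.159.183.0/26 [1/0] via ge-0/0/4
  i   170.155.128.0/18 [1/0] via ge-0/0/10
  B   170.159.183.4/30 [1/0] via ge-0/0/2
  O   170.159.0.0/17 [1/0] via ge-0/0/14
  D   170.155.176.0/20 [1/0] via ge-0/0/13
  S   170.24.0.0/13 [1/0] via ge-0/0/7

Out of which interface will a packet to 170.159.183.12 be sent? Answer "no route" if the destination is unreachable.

No entry's prefix contains 170.159.183.12; there is no default route.

no route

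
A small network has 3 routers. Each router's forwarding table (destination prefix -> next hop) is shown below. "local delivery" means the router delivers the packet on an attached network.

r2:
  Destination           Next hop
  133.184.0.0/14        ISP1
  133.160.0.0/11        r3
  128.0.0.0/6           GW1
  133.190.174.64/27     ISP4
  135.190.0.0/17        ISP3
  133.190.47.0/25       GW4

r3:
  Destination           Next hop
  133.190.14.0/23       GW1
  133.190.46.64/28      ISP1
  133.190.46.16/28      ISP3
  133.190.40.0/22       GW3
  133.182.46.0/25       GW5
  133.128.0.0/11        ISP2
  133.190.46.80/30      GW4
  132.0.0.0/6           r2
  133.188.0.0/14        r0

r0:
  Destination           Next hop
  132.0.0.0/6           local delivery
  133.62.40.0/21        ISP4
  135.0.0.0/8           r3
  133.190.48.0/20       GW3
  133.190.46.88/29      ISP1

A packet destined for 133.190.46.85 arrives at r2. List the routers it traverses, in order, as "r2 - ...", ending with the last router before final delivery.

r2 - r3 - r0

At r2: longest match for 133.190.46.85 is 133.160.0.0/11 -> r3
At r3: longest match for 133.190.46.85 is 133.188.0.0/14 -> r0
At r0: longest match for 133.190.46.85 is 132.0.0.0/6 -> local delivery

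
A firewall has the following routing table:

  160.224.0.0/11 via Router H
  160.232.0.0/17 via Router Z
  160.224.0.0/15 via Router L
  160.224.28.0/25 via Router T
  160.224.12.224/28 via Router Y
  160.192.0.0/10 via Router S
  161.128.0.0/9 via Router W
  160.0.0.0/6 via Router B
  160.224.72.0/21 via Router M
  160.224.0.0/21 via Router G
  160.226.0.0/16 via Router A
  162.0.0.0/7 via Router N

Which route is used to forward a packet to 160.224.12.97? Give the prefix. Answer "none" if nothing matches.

Entries matching 160.224.12.97:
  160.0.0.0/6 (160.0.0.0 - 163.255.255.255)
  160.192.0.0/10 (160.192.0.0 - 160.255.255.255)
  160.224.0.0/11 (160.224.0.0 - 160.255.255.255)
  160.224.0.0/15 (160.224.0.0 - 160.225.255.255)
Most specific is 160.224.0.0/15.

160.224.0.0/15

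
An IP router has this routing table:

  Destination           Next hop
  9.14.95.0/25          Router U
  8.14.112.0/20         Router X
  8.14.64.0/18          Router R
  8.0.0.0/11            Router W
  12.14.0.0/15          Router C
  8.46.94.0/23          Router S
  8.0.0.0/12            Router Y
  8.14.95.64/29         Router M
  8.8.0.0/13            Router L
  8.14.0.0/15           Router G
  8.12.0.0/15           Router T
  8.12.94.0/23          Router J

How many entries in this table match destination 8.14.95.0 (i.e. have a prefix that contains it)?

5

Prefixes containing 8.14.95.0:
  8.0.0.0/11 (8.0.0.0 - 8.31.255.255)
  8.0.0.0/12 (8.0.0.0 - 8.15.255.255)
  8.8.0.0/13 (8.8.0.0 - 8.15.255.255)
  8.14.0.0/15 (8.14.0.0 - 8.15.255.255)
  8.14.64.0/18 (8.14.64.0 - 8.14.127.255)
Total matching entries: 5.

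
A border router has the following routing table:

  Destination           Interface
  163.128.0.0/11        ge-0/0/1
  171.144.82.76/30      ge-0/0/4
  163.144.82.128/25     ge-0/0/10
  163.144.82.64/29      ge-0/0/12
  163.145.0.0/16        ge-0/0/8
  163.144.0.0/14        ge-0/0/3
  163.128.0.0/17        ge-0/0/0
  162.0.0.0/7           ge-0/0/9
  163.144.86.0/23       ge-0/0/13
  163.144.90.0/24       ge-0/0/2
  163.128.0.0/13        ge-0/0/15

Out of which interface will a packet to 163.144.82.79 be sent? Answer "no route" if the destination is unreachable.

Routes whose prefix contains 163.144.82.79:
  162.0.0.0/7 (162.0.0.0 - 163.255.255.255) -> ge-0/0/9
  163.128.0.0/11 (163.128.0.0 - 163.159.255.255) -> ge-0/0/1
  163.144.0.0/14 (163.144.0.0 - 163.147.255.255) -> ge-0/0/3
More-specific entries that do NOT match:
  171.144.82.76/30 (171.144.82.76 - 171.144.82.79) does not contain 163.144.82.79
  163.144.82.64/29 (163.144.82.64 - 163.144.82.71) does not contain 163.144.82.79
  163.144.82.128/25 (163.144.82.128 - 163.144.82.255) does not contain 163.144.82.79
  163.144.90.0/24 (163.144.90.0 - 163.144.90.255) does not contain 163.144.82.79
  163.144.86.0/23 (163.144.86.0 - 163.144.87.255) does not contain 163.144.82.79
  163.128.0.0/17 (163.128.0.0 - 163.128.127.255) does not contain 163.144.82.79
  163.145.0.0/16 (163.145.0.0 - 163.145.255.255) does not contain 163.144.82.79
Longest matching prefix is /14 -> interface ge-0/0/3.

ge-0/0/3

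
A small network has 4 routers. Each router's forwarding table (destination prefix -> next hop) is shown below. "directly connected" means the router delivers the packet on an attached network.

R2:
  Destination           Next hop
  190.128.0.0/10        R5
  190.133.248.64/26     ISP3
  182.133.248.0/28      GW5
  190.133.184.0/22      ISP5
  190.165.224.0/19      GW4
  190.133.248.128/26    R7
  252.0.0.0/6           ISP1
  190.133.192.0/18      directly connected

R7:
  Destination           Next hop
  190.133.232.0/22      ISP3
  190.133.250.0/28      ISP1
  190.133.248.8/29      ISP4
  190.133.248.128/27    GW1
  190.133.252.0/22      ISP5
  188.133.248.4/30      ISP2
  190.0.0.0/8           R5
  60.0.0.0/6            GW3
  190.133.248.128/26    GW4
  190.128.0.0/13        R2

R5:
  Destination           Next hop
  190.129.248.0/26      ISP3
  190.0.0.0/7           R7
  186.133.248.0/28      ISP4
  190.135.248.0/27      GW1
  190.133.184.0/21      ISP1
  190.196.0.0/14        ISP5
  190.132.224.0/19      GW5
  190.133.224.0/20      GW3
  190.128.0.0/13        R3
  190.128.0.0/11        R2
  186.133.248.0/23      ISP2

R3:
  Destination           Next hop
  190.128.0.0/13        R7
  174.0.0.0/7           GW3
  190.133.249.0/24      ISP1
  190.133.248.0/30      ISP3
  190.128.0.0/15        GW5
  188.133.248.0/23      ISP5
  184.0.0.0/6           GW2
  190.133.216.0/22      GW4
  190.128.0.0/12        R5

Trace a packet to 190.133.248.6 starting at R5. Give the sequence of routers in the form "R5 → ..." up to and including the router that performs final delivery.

At R5: longest match for 190.133.248.6 is 190.128.0.0/13 -> R3
At R3: longest match for 190.133.248.6 is 190.128.0.0/13 -> R7
At R7: longest match for 190.133.248.6 is 190.128.0.0/13 -> R2
At R2: longest match for 190.133.248.6 is 190.133.192.0/18 -> directly connected

R5 → R3 → R7 → R2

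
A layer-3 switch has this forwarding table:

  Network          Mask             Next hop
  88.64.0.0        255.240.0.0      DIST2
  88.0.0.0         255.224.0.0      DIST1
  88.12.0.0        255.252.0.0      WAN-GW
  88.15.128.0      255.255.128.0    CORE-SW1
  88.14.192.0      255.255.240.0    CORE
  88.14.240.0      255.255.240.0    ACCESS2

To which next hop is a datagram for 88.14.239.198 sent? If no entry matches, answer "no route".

Routes whose prefix contains 88.14.239.198:
  88.0.0.0/11 (88.0.0.0 - 88.31.255.255) -> DIST1
  88.12.0.0/14 (88.12.0.0 - 88.15.255.255) -> WAN-GW
More-specific entries that do NOT match:
  88.14.192.0/20 (88.14.192.0 - 88.14.207.255) does not contain 88.14.239.198
  88.14.240.0/20 (88.14.240.0 - 88.14.255.255) does not contain 88.14.239.198
  88.15.128.0/17 (88.15.128.0 - 88.15.255.255) does not contain 88.14.239.198
Longest matching prefix is /14 -> next hop WAN-GW.

WAN-GW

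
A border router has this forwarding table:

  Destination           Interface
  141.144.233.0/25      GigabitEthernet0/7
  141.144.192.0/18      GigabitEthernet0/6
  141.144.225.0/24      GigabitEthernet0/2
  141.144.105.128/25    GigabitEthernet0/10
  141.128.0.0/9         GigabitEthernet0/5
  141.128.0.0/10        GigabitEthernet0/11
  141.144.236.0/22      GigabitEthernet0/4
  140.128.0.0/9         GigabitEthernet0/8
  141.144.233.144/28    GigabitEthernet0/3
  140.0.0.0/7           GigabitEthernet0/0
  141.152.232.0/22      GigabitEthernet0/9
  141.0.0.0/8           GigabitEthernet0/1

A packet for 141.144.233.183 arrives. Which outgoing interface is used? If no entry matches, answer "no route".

Routes whose prefix contains 141.144.233.183:
  140.0.0.0/7 (140.0.0.0 - 141.255.255.255) -> GigabitEthernet0/0
  141.0.0.0/8 (141.0.0.0 - 141.255.255.255) -> GigabitEthernet0/1
  141.128.0.0/9 (141.128.0.0 - 141.255.255.255) -> GigabitEthernet0/5
  141.128.0.0/10 (141.128.0.0 - 141.191.255.255) -> GigabitEthernet0/11
  141.144.192.0/18 (141.144.192.0 - 141.144.255.255) -> GigabitEthernet0/6
More-specific entries that do NOT match:
  141.144.233.144/28 (141.144.233.144 - 141.144.233.159) does not contain 141.144.233.183
  141.144.233.0/25 (141.144.233.0 - 141.144.233.127) does not contain 141.144.233.183
  141.144.105.128/25 (141.144.105.128 - 141.144.105.255) does not contain 141.144.233.183
  141.144.225.0/24 (141.144.225.0 - 141.144.225.255) does not contain 141.144.233.183
  141.144.236.0/22 (141.144.236.0 - 141.144.239.255) does not contain 141.144.233.183
  141.152.232.0/22 (141.152.232.0 - 141.152.235.255) does not contain 141.144.233.183
Longest matching prefix is /18 -> interface GigabitEthernet0/6.

GigabitEthernet0/6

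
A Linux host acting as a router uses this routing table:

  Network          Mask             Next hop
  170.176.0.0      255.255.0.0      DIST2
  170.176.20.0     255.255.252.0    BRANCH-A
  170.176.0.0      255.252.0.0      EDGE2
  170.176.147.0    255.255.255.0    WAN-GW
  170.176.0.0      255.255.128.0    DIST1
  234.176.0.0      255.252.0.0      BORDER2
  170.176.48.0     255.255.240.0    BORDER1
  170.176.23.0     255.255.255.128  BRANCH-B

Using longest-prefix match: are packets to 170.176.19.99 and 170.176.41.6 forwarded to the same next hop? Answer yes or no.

170.176.19.99: longest match 170.176.0.0/17 -> DIST1
170.176.41.6: longest match 170.176.0.0/17 -> DIST1

yes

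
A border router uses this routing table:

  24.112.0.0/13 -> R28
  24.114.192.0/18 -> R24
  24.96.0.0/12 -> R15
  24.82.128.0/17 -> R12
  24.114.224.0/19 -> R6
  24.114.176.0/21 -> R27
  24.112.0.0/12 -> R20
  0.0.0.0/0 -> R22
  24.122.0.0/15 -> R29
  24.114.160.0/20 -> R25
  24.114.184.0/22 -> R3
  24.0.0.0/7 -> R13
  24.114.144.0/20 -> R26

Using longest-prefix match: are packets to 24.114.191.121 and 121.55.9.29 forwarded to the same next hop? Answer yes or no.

no

24.114.191.121: longest match 24.112.0.0/13 -> R28
121.55.9.29: longest match 0.0.0.0/0 -> R22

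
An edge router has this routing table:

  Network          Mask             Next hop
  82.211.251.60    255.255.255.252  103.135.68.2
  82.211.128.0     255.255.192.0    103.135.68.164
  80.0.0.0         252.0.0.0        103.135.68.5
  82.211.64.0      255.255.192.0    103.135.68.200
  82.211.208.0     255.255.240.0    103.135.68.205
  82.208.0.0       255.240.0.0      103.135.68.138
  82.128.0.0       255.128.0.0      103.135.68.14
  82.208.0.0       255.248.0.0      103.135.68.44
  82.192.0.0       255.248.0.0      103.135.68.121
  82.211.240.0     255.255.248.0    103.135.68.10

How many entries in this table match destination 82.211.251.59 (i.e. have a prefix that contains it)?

Prefixes containing 82.211.251.59:
  80.0.0.0/6 (80.0.0.0 - 83.255.255.255)
  82.128.0.0/9 (82.128.0.0 - 82.255.255.255)
  82.208.0.0/12 (82.208.0.0 - 82.223.255.255)
  82.208.0.0/13 (82.208.0.0 - 82.215.255.255)
Total matching entries: 4.

4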